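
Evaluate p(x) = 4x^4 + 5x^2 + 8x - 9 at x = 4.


Using direct substitution:
  4 * (4)^4 = 1024
  0 * (4)^3 = 0
  5 * (4)^2 = 80
  8 * (4)^1 = 32
  constant: -9
Sum = 1024 + 0 + 80 + 32 - 9 = 1127


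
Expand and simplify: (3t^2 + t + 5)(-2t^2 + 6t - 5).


Distribute each term of the first polynomial:
  (3t^2)(-2t^2 + 6t - 5) = -6t^4 + 18t^3 - 15t^2
  (t)(-2t^2 + 6t - 5) = -2t^3 + 6t^2 - 5t
  (5)(-2t^2 + 6t - 5) = -10t^2 + 30t - 25
Sum: -6t^4 + 16t^3 - 19t^2 + 25t - 25


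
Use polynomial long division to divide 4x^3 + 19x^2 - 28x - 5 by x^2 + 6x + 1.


(4x^3 + 19x^2 - 28x - 5) / (x^2 + 6x + 1)
Step 1: 4x * (x^2 + 6x + 1) = 4x^3 + 24x^2 + 4x; subtract.
Step 2: -5 * (x^2 + 6x + 1) = -5x^2 - 30x - 5; subtract.
Quotient: 4x - 5, Remainder: -2x


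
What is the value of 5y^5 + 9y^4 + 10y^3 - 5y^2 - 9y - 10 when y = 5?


Using direct substitution:
  5 * (5)^5 = 15625
  9 * (5)^4 = 5625
  10 * (5)^3 = 1250
  -5 * (5)^2 = -125
  -9 * (5)^1 = -45
  constant: -10
Sum = 15625 + 5625 + 1250 - 125 - 45 - 10 = 22320


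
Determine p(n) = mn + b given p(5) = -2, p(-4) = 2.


p(n) = mn + b. Using p(5)=-2, p(-4)=2:
m = (-2 - 2)/(5 + 4) = -4/9 = -4/9
b = -2 - m*(5) = -2 + 20/9 = 2/9
p(n) = -(4/9)n + (2/9)


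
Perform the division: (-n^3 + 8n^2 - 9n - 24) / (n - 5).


(-n^3 + 8n^2 - 9n - 24) / (n - 5)
Step 1: -n^2 * (n - 5) = -n^3 + 5n^2; subtract.
Step 2: 3n * (n - 5) = 3n^2 - 15n; subtract.
Step 3: 6 * (n - 5) = 6n - 30; subtract.
Quotient: -n^2 + 3n + 6, Remainder: 6


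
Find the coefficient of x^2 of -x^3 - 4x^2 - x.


Read off the coefficient of x^2: -4


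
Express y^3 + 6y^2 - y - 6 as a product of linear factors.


Try integer roots (divisors of -6). y=-6: p(-6)=0.
Divide out (y + 6): quotient is y^2 - 1.
Factor the quadratic: (y + 1)(y - 1)
Result: (y + 6)(y + 1)(y - 1)


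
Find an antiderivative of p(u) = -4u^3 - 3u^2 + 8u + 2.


Reverse power rule on each term:
  ∫ -4u^3 du = -u^4
  ∫ -3u^2 du = -u^3
  ∫ 8u du = 4u^2
  ∫ 2 du = 2u
F(u) = -u^4 - u^3 + 4u^2 + 2u + C


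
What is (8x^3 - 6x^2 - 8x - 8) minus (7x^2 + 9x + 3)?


Distribute the minus sign:
  (8x^3 - 6x^2 - 8x - 8)
- (7x^2 + 9x + 3)
Negate second polynomial: -7x^2 - 9x - 3
Add: 8x^3 - 13x^2 - 17x - 11


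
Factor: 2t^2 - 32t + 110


Roots satisfy r1 + r2 = -b/a = 16 and r1*r2 = c/a = 55.
So r1 = 11, r2 = 5.
2t^2 - 32t + 110 = 2(t - r1)(t - r2) = 2(t - 11)(t - 5)


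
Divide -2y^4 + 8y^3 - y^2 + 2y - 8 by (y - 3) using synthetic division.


Synthetic division with c = 3. Coefficients: -2, 8, -1, 2, -8
Bring down -2.
  -2 * 3 = -6; -6 + 8 = 2
  2 * 3 = 6; 6 - 1 = 5
  5 * 3 = 15; 15 + 2 = 17
  17 * 3 = 51; 51 - 8 = 43
Quotient: -2y^3 + 2y^2 + 5y + 17, Remainder: 43


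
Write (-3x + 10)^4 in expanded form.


Expand (-3x + 10)^4 by repeated multiplication:
  (-3x + 10)^2 = 9x^2 - 60x + 100
  (-3x + 10)^3 = -27x^3 + 270x^2 - 900x + 1000
= 81x^4 - 1080x^3 + 5400x^2 - 12000x + 10000


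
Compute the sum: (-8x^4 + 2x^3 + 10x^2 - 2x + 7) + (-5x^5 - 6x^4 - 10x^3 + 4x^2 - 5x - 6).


Align terms by degree and add:
  -8x^4 + 2x^3 + 10x^2 - 2x + 7
  -5x^5 - 6x^4 - 10x^3 + 4x^2 - 5x - 6
= -5x^5 - 14x^4 - 8x^3 + 14x^2 - 7x + 1


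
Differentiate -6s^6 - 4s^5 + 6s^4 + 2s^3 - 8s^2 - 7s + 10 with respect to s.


Apply the power rule term by term:
  d/ds(-6s^6) = -36s^5
  d/ds(-4s^5) = -20s^4
  d/ds(6s^4) = 24s^3
  d/ds(2s^3) = 6s^2
  d/ds(-8s^2) = -16s
  d/ds(-7s) = -7
  d/ds(10) = 0
p'(s) = -36s^5 - 20s^4 + 24s^3 + 6s^2 - 16s - 7


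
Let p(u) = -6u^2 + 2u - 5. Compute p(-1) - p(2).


p(-1) = -13
p(2) = -25
p(-1) - p(2) = -13 + 25 = 12


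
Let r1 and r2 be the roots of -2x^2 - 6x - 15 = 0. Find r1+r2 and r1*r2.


For ax^2+bx+c=0: sum = -b/a, product = c/a.
a=-2, b=-6, c=-15
Sum = -(-6)/-2 = -3
Product = (-15)/-2 = 15/2


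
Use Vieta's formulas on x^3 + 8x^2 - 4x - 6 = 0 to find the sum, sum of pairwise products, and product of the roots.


Monic cubic x^3+bx^2+cx+d=0: sum=-b, pairwise sum=c, product=-d.
b=8, c=-4, d=-6
r1+r2+r3 = -8
r1r2+r1r3+r2r3 = -4
r1r2r3 = 6


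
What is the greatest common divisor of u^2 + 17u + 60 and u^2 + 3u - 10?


Factor each:
  u^2 + 17u + 60 = (u + 5)(u + 12)
  u^2 + 3u - 10 = (u + 5)(u - 2)
Common monic factor: u + 5


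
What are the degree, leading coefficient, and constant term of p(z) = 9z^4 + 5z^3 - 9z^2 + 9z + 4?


Highest power of z is 4, with coefficient 9. Constant term is 4.
Degree = 4, leading coefficient = 9, constant term = 4


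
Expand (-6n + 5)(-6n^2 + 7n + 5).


Distribute each term of the first polynomial:
  (-6n)(-6n^2 + 7n + 5) = 36n^3 - 42n^2 - 30n
  (5)(-6n^2 + 7n + 5) = -30n^2 + 35n + 25
Sum: 36n^3 - 72n^2 + 5n + 25


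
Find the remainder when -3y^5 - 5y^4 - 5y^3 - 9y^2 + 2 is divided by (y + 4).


By the Remainder Theorem, the remainder equals p(-4):
  -3*(-4)^5 = 3072
  -5*(-4)^4 = -1280
  -5*(-4)^3 = 320
  -9*(-4)^2 = -144
  0*(-4)^1 = 0
  constant: 2
Sum: 3072 - 1280 + 320 - 144 + 0 + 2 = 1970


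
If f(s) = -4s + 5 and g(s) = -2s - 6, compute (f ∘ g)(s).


Substitute g(s) into f:
f(g(s)) = -4*(-2s - 6) + 5
Expand and combine: 8s + 29


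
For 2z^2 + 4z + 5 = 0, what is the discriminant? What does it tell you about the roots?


D = b^2 - 4ac = (4)^2 - 4(2)(5) = 16 - 40 = -24
Since D < 0: two complex conjugate roots (no real roots)


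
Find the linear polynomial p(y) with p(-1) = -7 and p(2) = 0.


p(y) = my + b. Using p(-1)=-7, p(2)=0:
m = (-7)/(-1 - 2) = -7/-3 = 7/3
b = -7 - m*(-1) = -7 + 7/3 = -14/3
p(y) = (7/3)y - (14/3)


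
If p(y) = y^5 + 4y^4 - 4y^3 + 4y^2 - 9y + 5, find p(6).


Using direct substitution:
  1 * (6)^5 = 7776
  4 * (6)^4 = 5184
  -4 * (6)^3 = -864
  4 * (6)^2 = 144
  -9 * (6)^1 = -54
  constant: 5
Sum = 7776 + 5184 - 864 + 144 - 54 + 5 = 12191


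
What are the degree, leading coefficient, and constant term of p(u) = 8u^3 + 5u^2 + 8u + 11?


Highest power of u is 3, with coefficient 8. Constant term is 11.
Degree = 3, leading coefficient = 8, constant term = 11


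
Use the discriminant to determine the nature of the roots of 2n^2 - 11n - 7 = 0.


D = b^2 - 4ac = (-11)^2 - 4(2)(-7) = 121 + 56 = 177
Since D > 0: two distinct irrational roots


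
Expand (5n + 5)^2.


Expand (5n + 5)^2 by repeated multiplication:
= 25n^2 + 50n + 25


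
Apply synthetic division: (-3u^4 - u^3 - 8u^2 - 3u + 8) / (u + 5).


Synthetic division with c = -5. Coefficients: -3, -1, -8, -3, 8
Bring down -3.
  -3 * -5 = 15; 15 - 1 = 14
  14 * -5 = -70; -70 - 8 = -78
  -78 * -5 = 390; 390 - 3 = 387
  387 * -5 = -1935; -1935 + 8 = -1927
Quotient: -3u^3 + 14u^2 - 78u + 387, Remainder: -1927


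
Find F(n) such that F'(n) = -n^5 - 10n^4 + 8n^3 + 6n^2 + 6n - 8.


Reverse power rule on each term:
  ∫ -n^5 dn = -(1/6)n^6
  ∫ -10n^4 dn = -2n^5
  ∫ 8n^3 dn = 2n^4
  ∫ 6n^2 dn = 2n^3
  ∫ 6n dn = 3n^2
  ∫ -8 dn = -8n
F(n) = -(1/6)n^6 - 2n^5 + 2n^4 + 2n^3 + 3n^2 - 8n + C


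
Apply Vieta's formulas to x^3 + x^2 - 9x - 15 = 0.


Monic cubic x^3+bx^2+cx+d=0: sum=-b, pairwise sum=c, product=-d.
b=1, c=-9, d=-15
r1+r2+r3 = -1
r1r2+r1r3+r2r3 = -9
r1r2r3 = 15


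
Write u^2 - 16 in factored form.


Roots satisfy r1 + r2 = -b/a = 0 and r1*r2 = c/a = -16.
So r1 = 4, r2 = -4.
u^2 - 16 = (u - r1)(u - r2) = (u - 4)(u + 4)


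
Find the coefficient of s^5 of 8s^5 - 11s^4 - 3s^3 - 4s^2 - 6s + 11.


Read off the coefficient of s^5: 8


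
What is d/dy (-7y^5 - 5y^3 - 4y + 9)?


Apply the power rule term by term:
  d/dy(-7y^5) = -35y^4
  d/dy(-5y^3) = -15y^2
  d/dy(-4y) = -4
  d/dy(9) = 0
p'(y) = -35y^4 - 15y^2 - 4


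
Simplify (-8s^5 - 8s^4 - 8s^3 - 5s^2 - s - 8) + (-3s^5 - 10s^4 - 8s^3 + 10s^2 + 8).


Align terms by degree and add:
  -8s^5 - 8s^4 - 8s^3 - 5s^2 - s - 8
  -3s^5 - 10s^4 - 8s^3 + 10s^2 + 8
= -11s^5 - 18s^4 - 16s^3 + 5s^2 - s


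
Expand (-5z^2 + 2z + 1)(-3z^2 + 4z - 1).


Distribute each term of the first polynomial:
  (-5z^2)(-3z^2 + 4z - 1) = 15z^4 - 20z^3 + 5z^2
  (2z)(-3z^2 + 4z - 1) = -6z^3 + 8z^2 - 2z
  (1)(-3z^2 + 4z - 1) = -3z^2 + 4z - 1
Sum: 15z^4 - 26z^3 + 10z^2 + 2z - 1


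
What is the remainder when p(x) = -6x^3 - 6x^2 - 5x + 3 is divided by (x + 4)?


By the Remainder Theorem, the remainder equals p(-4):
  -6*(-4)^3 = 384
  -6*(-4)^2 = -96
  -5*(-4)^1 = 20
  constant: 3
Sum: 384 - 96 + 20 + 3 = 311


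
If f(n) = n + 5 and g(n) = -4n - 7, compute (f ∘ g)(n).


Substitute g(n) into f:
f(g(n)) = 1*(-4n - 7) + 5
Expand and combine: -4n - 2


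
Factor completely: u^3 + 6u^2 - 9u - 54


Try integer roots (divisors of -54). u=-3: p(-3)=0.
Divide out (u + 3): quotient is u^2 + 3u - 18.
Factor the quadratic: (u + 6)(u - 3)
Result: (u + 3)(u + 6)(u - 3)


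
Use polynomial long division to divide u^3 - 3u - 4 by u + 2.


(u^3 - 3u - 4) / (u + 2)
Step 1: u^2 * (u + 2) = u^3 + 2u^2; subtract.
Step 2: -2u * (u + 2) = -2u^2 - 4u; subtract.
Step 3: 1 * (u + 2) = u + 2; subtract.
Quotient: u^2 - 2u + 1, Remainder: -6


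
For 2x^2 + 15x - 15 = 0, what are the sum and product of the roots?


For ax^2+bx+c=0: sum = -b/a, product = c/a.
a=2, b=15, c=-15
Sum = -(15)/2 = -15/2
Product = (-15)/2 = -15/2


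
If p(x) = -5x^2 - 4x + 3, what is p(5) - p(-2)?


p(5) = -142
p(-2) = -9
p(5) - p(-2) = -142 + 9 = -133


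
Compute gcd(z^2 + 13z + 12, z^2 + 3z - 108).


Factor each:
  z^2 + 13z + 12 = (z + 12)(z + 1)
  z^2 + 3z - 108 = (z + 12)(z - 9)
Common monic factor: z + 12


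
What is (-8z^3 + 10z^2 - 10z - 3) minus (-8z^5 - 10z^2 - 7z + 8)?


Distribute the minus sign:
  (-8z^3 + 10z^2 - 10z - 3)
- (-8z^5 - 10z^2 - 7z + 8)
Negate second polynomial: 8z^5 + 10z^2 + 7z - 8
Add: 8z^5 - 8z^3 + 20z^2 - 3z - 11


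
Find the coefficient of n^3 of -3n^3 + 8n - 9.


Read off the coefficient of n^3: -3


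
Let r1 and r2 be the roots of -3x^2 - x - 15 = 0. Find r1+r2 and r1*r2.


For ax^2+bx+c=0: sum = -b/a, product = c/a.
a=-3, b=-1, c=-15
Sum = -(-1)/-3 = -1/3
Product = (-15)/-3 = 5


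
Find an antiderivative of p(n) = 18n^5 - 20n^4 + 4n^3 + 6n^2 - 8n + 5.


Reverse power rule on each term:
  ∫ 18n^5 dn = 3n^6
  ∫ -20n^4 dn = -4n^5
  ∫ 4n^3 dn = n^4
  ∫ 6n^2 dn = 2n^3
  ∫ -8n dn = -4n^2
  ∫ 5 dn = 5n
F(n) = 3n^6 - 4n^5 + n^4 + 2n^3 - 4n^2 + 5n + C


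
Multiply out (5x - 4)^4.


Expand (5x - 4)^4 by repeated multiplication:
  (5x - 4)^2 = 25x^2 - 40x + 16
  (5x - 4)^3 = 125x^3 - 300x^2 + 240x - 64
= 625x^4 - 2000x^3 + 2400x^2 - 1280x + 256


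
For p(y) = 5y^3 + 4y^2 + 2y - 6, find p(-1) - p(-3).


p(-1) = -9
p(-3) = -111
p(-1) - p(-3) = -9 + 111 = 102


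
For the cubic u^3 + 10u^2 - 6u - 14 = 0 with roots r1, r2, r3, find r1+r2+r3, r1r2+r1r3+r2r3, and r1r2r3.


Monic cubic u^3+bu^2+cu+d=0: sum=-b, pairwise sum=c, product=-d.
b=10, c=-6, d=-14
r1+r2+r3 = -10
r1r2+r1r3+r2r3 = -6
r1r2r3 = 14


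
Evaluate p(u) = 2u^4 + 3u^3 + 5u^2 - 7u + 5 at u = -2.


Using direct substitution:
  2 * (-2)^4 = 32
  3 * (-2)^3 = -24
  5 * (-2)^2 = 20
  -7 * (-2)^1 = 14
  constant: 5
Sum = 32 - 24 + 20 + 14 + 5 = 47


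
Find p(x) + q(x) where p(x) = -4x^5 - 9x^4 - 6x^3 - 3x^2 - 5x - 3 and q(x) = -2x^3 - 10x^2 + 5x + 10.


Align terms by degree and add:
  -4x^5 - 9x^4 - 6x^3 - 3x^2 - 5x - 3
  -2x^3 - 10x^2 + 5x + 10
= -4x^5 - 9x^4 - 8x^3 - 13x^2 + 7


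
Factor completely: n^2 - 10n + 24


Roots satisfy r1 + r2 = -b/a = 10 and r1*r2 = c/a = 24.
So r1 = 4, r2 = 6.
n^2 - 10n + 24 = (n - r1)(n - r2) = (n - 4)(n - 6)


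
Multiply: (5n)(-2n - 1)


Distribute each term of the first polynomial:
  (5n)(-2n - 1) = -10n^2 - 5n
Sum: -10n^2 - 5n


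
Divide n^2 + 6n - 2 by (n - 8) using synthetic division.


Synthetic division with c = 8. Coefficients: 1, 6, -2
Bring down 1.
  1 * 8 = 8; 8 + 6 = 14
  14 * 8 = 112; 112 - 2 = 110
Quotient: n + 14, Remainder: 110


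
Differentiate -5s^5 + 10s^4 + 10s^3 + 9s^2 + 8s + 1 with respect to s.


Apply the power rule term by term:
  d/ds(-5s^5) = -25s^4
  d/ds(10s^4) = 40s^3
  d/ds(10s^3) = 30s^2
  d/ds(9s^2) = 18s
  d/ds(8s) = 8
  d/ds(1) = 0
p'(s) = -25s^4 + 40s^3 + 30s^2 + 18s + 8


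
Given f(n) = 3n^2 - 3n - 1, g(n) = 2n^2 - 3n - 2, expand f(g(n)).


Substitute g(n) into f:
f(g(n)) = 3*(2n^2 - 3n - 2)^2 + (-3)*(2n^2 - 3n - 2) + (-1)
(2n^2 - 3n - 2)^2 = 4n^4 - 12n^3 + n^2 + 12n + 4
Expand and combine: 12n^4 - 36n^3 - 3n^2 + 45n + 17


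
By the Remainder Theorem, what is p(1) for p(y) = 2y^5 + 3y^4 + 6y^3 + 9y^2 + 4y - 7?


By the Remainder Theorem, the remainder equals p(1):
  2*(1)^5 = 2
  3*(1)^4 = 3
  6*(1)^3 = 6
  9*(1)^2 = 9
  4*(1)^1 = 4
  constant: -7
Sum: 2 + 3 + 6 + 9 + 4 - 7 = 17


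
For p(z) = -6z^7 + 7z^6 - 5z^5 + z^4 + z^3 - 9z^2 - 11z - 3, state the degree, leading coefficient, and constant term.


Highest power of z is 7, with coefficient -6. Constant term is -3.
Degree = 7, leading coefficient = -6, constant term = -3


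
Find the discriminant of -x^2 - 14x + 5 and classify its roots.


D = b^2 - 4ac = (-14)^2 - 4(-1)(5) = 196 + 20 = 216
Since D > 0: two distinct irrational roots


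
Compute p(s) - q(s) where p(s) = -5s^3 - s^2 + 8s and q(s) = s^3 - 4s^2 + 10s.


Distribute the minus sign:
  (-5s^3 - s^2 + 8s)
- (s^3 - 4s^2 + 10s)
Negate second polynomial: -s^3 + 4s^2 - 10s
Add: -6s^3 + 3s^2 - 2s


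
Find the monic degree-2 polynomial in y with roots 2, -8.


p(y) = (y - 2)(y + 8)
Expand: y^2 + 6y - 16


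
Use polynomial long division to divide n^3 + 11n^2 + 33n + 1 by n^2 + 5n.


(n^3 + 11n^2 + 33n + 1) / (n^2 + 5n)
Step 1: n * (n^2 + 5n) = n^3 + 5n^2; subtract.
Step 2: 6 * (n^2 + 5n) = 6n^2 + 30n; subtract.
Quotient: n + 6, Remainder: 3n + 1


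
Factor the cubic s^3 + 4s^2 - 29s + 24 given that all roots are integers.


Try integer roots (divisors of 24). s=1: p(1)=0.
Divide out (s - 1): quotient is s^2 + 5s - 24.
Factor the quadratic: (s - 3)(s + 8)
Result: (s - 1)(s - 3)(s + 8)


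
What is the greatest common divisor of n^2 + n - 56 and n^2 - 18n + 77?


Factor each:
  n^2 + n - 56 = (n - 7)(n + 8)
  n^2 - 18n + 77 = (n - 7)(n - 11)
Common monic factor: n - 7


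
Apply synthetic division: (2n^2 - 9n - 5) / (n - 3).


Synthetic division with c = 3. Coefficients: 2, -9, -5
Bring down 2.
  2 * 3 = 6; 6 - 9 = -3
  -3 * 3 = -9; -9 - 5 = -14
Quotient: 2n - 3, Remainder: -14


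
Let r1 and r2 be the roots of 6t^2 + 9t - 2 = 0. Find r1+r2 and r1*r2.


For at^2+bt+c=0: sum = -b/a, product = c/a.
a=6, b=9, c=-2
Sum = -(9)/6 = -3/2
Product = (-2)/6 = -1/3


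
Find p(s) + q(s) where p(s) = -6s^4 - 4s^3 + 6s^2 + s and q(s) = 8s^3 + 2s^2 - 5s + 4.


Align terms by degree and add:
  -6s^4 - 4s^3 + 6s^2 + s
+ 8s^3 + 2s^2 - 5s + 4
= -6s^4 + 4s^3 + 8s^2 - 4s + 4


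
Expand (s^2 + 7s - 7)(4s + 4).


Distribute each term of the first polynomial:
  (s^2)(4s + 4) = 4s^3 + 4s^2
  (7s)(4s + 4) = 28s^2 + 28s
  (-7)(4s + 4) = -28s - 28
Sum: 4s^3 + 32s^2 - 28


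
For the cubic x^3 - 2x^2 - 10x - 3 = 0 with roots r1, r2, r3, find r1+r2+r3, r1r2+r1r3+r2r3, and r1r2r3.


Monic cubic x^3+bx^2+cx+d=0: sum=-b, pairwise sum=c, product=-d.
b=-2, c=-10, d=-3
r1+r2+r3 = 2
r1r2+r1r3+r2r3 = -10
r1r2r3 = 3


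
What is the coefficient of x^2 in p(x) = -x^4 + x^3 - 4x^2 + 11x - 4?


Read off the coefficient of x^2: -4


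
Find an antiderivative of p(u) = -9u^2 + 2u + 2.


Reverse power rule on each term:
  ∫ -9u^2 du = -3u^3
  ∫ 2u du = u^2
  ∫ 2 du = 2u
F(u) = -3u^3 + u^2 + 2u + C


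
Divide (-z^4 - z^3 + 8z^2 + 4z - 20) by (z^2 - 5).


(-z^4 - z^3 + 8z^2 + 4z - 20) / (z^2 - 5)
Step 1: -z^2 * (z^2 - 5) = -z^4 + 5z^2; subtract.
Step 2: -z * (z^2 - 5) = -z^3 + 5z; subtract.
Step 3: 3 * (z^2 - 5) = 3z^2 - 15; subtract.
Quotient: -z^2 - z + 3, Remainder: -z - 5


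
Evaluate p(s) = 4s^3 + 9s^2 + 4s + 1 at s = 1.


Using direct substitution:
  4 * (1)^3 = 4
  9 * (1)^2 = 9
  4 * (1)^1 = 4
  constant: 1
Sum = 4 + 9 + 4 + 1 = 18


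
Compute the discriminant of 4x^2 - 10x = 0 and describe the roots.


D = b^2 - 4ac = (-10)^2 - 4(4)(0) = 100 = 100
Since D > 0: two distinct rational roots


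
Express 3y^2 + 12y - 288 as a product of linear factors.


Roots satisfy r1 + r2 = -b/a = -4 and r1*r2 = c/a = -96.
So r1 = 8, r2 = -12.
3y^2 + 12y - 288 = 3(y - r1)(y - r2) = 3(y - 8)(y + 12)


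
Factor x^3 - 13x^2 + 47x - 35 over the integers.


Try integer roots (divisors of -35). x=1: p(1)=0.
Divide out (x - 1): quotient is x^2 - 12x + 35.
Factor the quadratic: (x - 7)(x - 5)
Result: (x - 1)(x - 7)(x - 5)


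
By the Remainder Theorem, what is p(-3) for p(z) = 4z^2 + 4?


By the Remainder Theorem, the remainder equals p(-3):
  4*(-3)^2 = 36
  0*(-3)^1 = 0
  constant: 4
Sum: 36 + 0 + 4 = 40


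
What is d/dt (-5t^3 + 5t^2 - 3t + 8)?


Apply the power rule term by term:
  d/dt(-5t^3) = -15t^2
  d/dt(5t^2) = 10t
  d/dt(-3t) = -3
  d/dt(8) = 0
p'(t) = -15t^2 + 10t - 3


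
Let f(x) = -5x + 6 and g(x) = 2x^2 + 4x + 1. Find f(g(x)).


Substitute g(x) into f:
f(g(x)) = -5*(2x^2 + 4x + 1) + 6
Expand and combine: -10x^2 - 20x + 1


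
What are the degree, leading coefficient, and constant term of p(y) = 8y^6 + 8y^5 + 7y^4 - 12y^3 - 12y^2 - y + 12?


Highest power of y is 6, with coefficient 8. Constant term is 12.
Degree = 6, leading coefficient = 8, constant term = 12


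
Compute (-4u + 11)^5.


Expand (-4u + 11)^5 by repeated multiplication:
  (-4u + 11)^2 = 16u^2 - 88u + 121
  (-4u + 11)^3 = -64u^3 + 528u^2 - 1452u + 1331
  (-4u + 11)^4 = 256u^4 - 2816u^3 + 11616u^2 - 21296u + 14641
= -1024u^5 + 14080u^4 - 77440u^3 + 212960u^2 - 292820u + 161051


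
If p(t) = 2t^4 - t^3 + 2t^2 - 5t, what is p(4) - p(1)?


p(4) = 460
p(1) = -2
p(4) - p(1) = 460 + 2 = 462


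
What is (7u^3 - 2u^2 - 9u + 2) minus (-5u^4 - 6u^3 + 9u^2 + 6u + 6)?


Distribute the minus sign:
  (7u^3 - 2u^2 - 9u + 2)
- (-5u^4 - 6u^3 + 9u^2 + 6u + 6)
Negate second polynomial: 5u^4 + 6u^3 - 9u^2 - 6u - 6
Add: 5u^4 + 13u^3 - 11u^2 - 15u - 4


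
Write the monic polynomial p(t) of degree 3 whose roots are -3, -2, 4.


p(t) = (t + 3)(t + 2)(t - 4)
Expand: t^3 + t^2 - 14t - 24


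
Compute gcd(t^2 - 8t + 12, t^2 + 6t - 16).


Factor each:
  t^2 - 8t + 12 = (t - 2)(t - 6)
  t^2 + 6t - 16 = (t - 2)(t + 8)
Common monic factor: t - 2


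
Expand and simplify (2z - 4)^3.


Expand (2z - 4)^3 by repeated multiplication:
  (2z - 4)^2 = 4z^2 - 16z + 16
= 8z^3 - 48z^2 + 96z - 64


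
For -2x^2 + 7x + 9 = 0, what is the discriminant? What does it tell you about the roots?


D = b^2 - 4ac = (7)^2 - 4(-2)(9) = 49 + 72 = 121
Since D > 0: two distinct rational roots


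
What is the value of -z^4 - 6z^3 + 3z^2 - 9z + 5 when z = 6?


Using direct substitution:
  -1 * (6)^4 = -1296
  -6 * (6)^3 = -1296
  3 * (6)^2 = 108
  -9 * (6)^1 = -54
  constant: 5
Sum = -1296 - 1296 + 108 - 54 + 5 = -2533


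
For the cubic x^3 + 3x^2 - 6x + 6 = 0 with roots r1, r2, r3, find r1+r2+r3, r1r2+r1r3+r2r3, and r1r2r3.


Monic cubic x^3+bx^2+cx+d=0: sum=-b, pairwise sum=c, product=-d.
b=3, c=-6, d=6
r1+r2+r3 = -3
r1r2+r1r3+r2r3 = -6
r1r2r3 = -6


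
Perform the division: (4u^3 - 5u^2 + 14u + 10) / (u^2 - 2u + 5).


(4u^3 - 5u^2 + 14u + 10) / (u^2 - 2u + 5)
Step 1: 4u * (u^2 - 2u + 5) = 4u^3 - 8u^2 + 20u; subtract.
Step 2: 3 * (u^2 - 2u + 5) = 3u^2 - 6u + 15; subtract.
Quotient: 4u + 3, Remainder: -5


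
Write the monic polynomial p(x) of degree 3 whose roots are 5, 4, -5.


p(x) = (x - 5)(x - 4)(x + 5)
Expand: x^3 - 4x^2 - 25x + 100


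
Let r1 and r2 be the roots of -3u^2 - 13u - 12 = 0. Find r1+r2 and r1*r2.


For au^2+bu+c=0: sum = -b/a, product = c/a.
a=-3, b=-13, c=-12
Sum = -(-13)/-3 = -13/3
Product = (-12)/-3 = 4


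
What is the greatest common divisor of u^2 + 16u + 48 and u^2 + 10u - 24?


Factor each:
  u^2 + 16u + 48 = (u + 12)(u + 4)
  u^2 + 10u - 24 = (u + 12)(u - 2)
Common monic factor: u + 12


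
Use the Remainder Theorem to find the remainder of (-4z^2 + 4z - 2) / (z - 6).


By the Remainder Theorem, the remainder equals p(6):
  -4*(6)^2 = -144
  4*(6)^1 = 24
  constant: -2
Sum: -144 + 24 - 2 = -122


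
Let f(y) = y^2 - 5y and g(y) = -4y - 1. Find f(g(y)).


Substitute g(y) into f:
f(g(y)) = 1*(-4y - 1)^2 + (-5)*(-4y - 1)
(-4y - 1)^2 = 16y^2 + 8y + 1
Expand and combine: 16y^2 + 28y + 6


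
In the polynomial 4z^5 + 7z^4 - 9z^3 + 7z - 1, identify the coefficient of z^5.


Read off the coefficient of z^5: 4


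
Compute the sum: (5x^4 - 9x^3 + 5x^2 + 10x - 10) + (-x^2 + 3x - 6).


Align terms by degree and add:
  5x^4 - 9x^3 + 5x^2 + 10x - 10
  -x^2 + 3x - 6
= 5x^4 - 9x^3 + 4x^2 + 13x - 16


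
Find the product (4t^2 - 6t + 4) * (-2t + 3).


Distribute each term of the first polynomial:
  (4t^2)(-2t + 3) = -8t^3 + 12t^2
  (-6t)(-2t + 3) = 12t^2 - 18t
  (4)(-2t + 3) = -8t + 12
Sum: -8t^3 + 24t^2 - 26t + 12


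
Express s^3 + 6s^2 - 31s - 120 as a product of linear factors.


Try integer roots (divisors of -120). s=-8: p(-8)=0.
Divide out (s + 8): quotient is s^2 - 2s - 15.
Factor the quadratic: (s + 3)(s - 5)
Result: (s + 8)(s + 3)(s - 5)


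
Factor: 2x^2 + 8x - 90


Roots satisfy r1 + r2 = -b/a = -4 and r1*r2 = c/a = -45.
So r1 = -9, r2 = 5.
2x^2 + 8x - 90 = 2(x - r1)(x - r2) = 2(x + 9)(x - 5)


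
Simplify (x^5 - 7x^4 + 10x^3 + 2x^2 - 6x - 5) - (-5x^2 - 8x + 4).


Distribute the minus sign:
  (x^5 - 7x^4 + 10x^3 + 2x^2 - 6x - 5)
- (-5x^2 - 8x + 4)
Negate second polynomial: 5x^2 + 8x - 4
Add: x^5 - 7x^4 + 10x^3 + 7x^2 + 2x - 9


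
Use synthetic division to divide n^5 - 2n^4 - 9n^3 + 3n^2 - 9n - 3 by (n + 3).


Synthetic division with c = -3. Coefficients: 1, -2, -9, 3, -9, -3
Bring down 1.
  1 * -3 = -3; -3 - 2 = -5
  -5 * -3 = 15; 15 - 9 = 6
  6 * -3 = -18; -18 + 3 = -15
  -15 * -3 = 45; 45 - 9 = 36
  36 * -3 = -108; -108 - 3 = -111
Quotient: n^4 - 5n^3 + 6n^2 - 15n + 36, Remainder: -111


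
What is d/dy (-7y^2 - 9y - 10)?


Apply the power rule term by term:
  d/dy(-7y^2) = -14y
  d/dy(-9y) = -9
  d/dy(-10) = 0
p'(y) = -14y - 9


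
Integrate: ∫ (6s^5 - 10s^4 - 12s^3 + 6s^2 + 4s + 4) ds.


Reverse power rule on each term:
  ∫ 6s^5 ds = s^6
  ∫ -10s^4 ds = -2s^5
  ∫ -12s^3 ds = -3s^4
  ∫ 6s^2 ds = 2s^3
  ∫ 4s ds = 2s^2
  ∫ 4 ds = 4s
F(s) = s^6 - 2s^5 - 3s^4 + 2s^3 + 2s^2 + 4s + C


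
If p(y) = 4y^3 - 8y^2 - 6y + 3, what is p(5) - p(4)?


p(5) = 273
p(4) = 107
p(5) - p(4) = 273 - 107 = 166


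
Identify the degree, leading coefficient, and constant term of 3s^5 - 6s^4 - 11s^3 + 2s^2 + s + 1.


Highest power of s is 5, with coefficient 3. Constant term is 1.
Degree = 5, leading coefficient = 3, constant term = 1


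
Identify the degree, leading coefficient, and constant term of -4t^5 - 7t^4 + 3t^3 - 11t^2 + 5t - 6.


Highest power of t is 5, with coefficient -4. Constant term is -6.
Degree = 5, leading coefficient = -4, constant term = -6


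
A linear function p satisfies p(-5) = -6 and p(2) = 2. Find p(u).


p(u) = mu + b. Using p(-5)=-6, p(2)=2:
m = (-6 - 2)/(-5 - 2) = -8/-7 = 8/7
b = -6 - m*(-5) = -6 + 40/7 = -2/7
p(u) = (8/7)u - (2/7)


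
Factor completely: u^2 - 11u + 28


Roots satisfy r1 + r2 = -b/a = 11 and r1*r2 = c/a = 28.
So r1 = 7, r2 = 4.
u^2 - 11u + 28 = (u - r1)(u - r2) = (u - 7)(u - 4)


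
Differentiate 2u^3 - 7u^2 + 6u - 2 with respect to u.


Apply the power rule term by term:
  d/du(2u^3) = 6u^2
  d/du(-7u^2) = -14u
  d/du(6u) = 6
  d/du(-2) = 0
p'(u) = 6u^2 - 14u + 6


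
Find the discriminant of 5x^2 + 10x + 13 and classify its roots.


D = b^2 - 4ac = (10)^2 - 4(5)(13) = 100 - 260 = -160
Since D < 0: two complex conjugate roots (no real roots)


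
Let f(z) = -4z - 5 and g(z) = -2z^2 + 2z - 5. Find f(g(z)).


Substitute g(z) into f:
f(g(z)) = -4*(-2z^2 + 2z - 5) + (-5)
Expand and combine: 8z^2 - 8z + 15


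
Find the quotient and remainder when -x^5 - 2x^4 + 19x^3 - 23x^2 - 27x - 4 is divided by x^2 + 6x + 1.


(-x^5 - 2x^4 + 19x^3 - 23x^2 - 27x - 4) / (x^2 + 6x + 1)
Step 1: -x^3 * (x^2 + 6x + 1) = -x^5 - 6x^4 - x^3; subtract.
Step 2: 4x^2 * (x^2 + 6x + 1) = 4x^4 + 24x^3 + 4x^2; subtract.
Step 3: -4x * (x^2 + 6x + 1) = -4x^3 - 24x^2 - 4x; subtract.
Step 4: -3 * (x^2 + 6x + 1) = -3x^2 - 18x - 3; subtract.
Quotient: -x^3 + 4x^2 - 4x - 3, Remainder: -5x - 1


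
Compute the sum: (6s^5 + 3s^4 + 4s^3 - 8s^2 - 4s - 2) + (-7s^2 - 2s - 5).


Align terms by degree and add:
  6s^5 + 3s^4 + 4s^3 - 8s^2 - 4s - 2
  -7s^2 - 2s - 5
= 6s^5 + 3s^4 + 4s^3 - 15s^2 - 6s - 7


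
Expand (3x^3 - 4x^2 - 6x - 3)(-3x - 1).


Distribute each term of the first polynomial:
  (3x^3)(-3x - 1) = -9x^4 - 3x^3
  (-4x^2)(-3x - 1) = 12x^3 + 4x^2
  (-6x)(-3x - 1) = 18x^2 + 6x
  (-3)(-3x - 1) = 9x + 3
Sum: -9x^4 + 9x^3 + 22x^2 + 15x + 3


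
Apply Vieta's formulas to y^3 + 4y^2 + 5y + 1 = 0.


Monic cubic y^3+by^2+cy+d=0: sum=-b, pairwise sum=c, product=-d.
b=4, c=5, d=1
r1+r2+r3 = -4
r1r2+r1r3+r2r3 = 5
r1r2r3 = -1


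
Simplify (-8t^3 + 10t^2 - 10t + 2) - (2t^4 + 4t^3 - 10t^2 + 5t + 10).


Distribute the minus sign:
  (-8t^3 + 10t^2 - 10t + 2)
- (2t^4 + 4t^3 - 10t^2 + 5t + 10)
Negate second polynomial: -2t^4 - 4t^3 + 10t^2 - 5t - 10
Add: -2t^4 - 12t^3 + 20t^2 - 15t - 8


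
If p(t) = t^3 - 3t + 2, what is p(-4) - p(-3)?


p(-4) = -50
p(-3) = -16
p(-4) - p(-3) = -50 + 16 = -34


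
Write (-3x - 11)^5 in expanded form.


Expand (-3x - 11)^5 by repeated multiplication:
  (-3x - 11)^2 = 9x^2 + 66x + 121
  (-3x - 11)^3 = -27x^3 - 297x^2 - 1089x - 1331
  (-3x - 11)^4 = 81x^4 + 1188x^3 + 6534x^2 + 15972x + 14641
= -243x^5 - 4455x^4 - 32670x^3 - 119790x^2 - 219615x - 161051


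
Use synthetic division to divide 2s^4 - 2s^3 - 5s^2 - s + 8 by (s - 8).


Synthetic division with c = 8. Coefficients: 2, -2, -5, -1, 8
Bring down 2.
  2 * 8 = 16; 16 - 2 = 14
  14 * 8 = 112; 112 - 5 = 107
  107 * 8 = 856; 856 - 1 = 855
  855 * 8 = 6840; 6840 + 8 = 6848
Quotient: 2s^3 + 14s^2 + 107s + 855, Remainder: 6848


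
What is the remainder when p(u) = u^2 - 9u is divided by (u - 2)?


By the Remainder Theorem, the remainder equals p(2):
  1*(2)^2 = 4
  -9*(2)^1 = -18
  constant: 0
Sum: 4 - 18 + 0 = -14


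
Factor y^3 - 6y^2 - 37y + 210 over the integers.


Try integer roots (divisors of 210). y=5: p(5)=0.
Divide out (y - 5): quotient is y^2 - y - 42.
Factor the quadratic: (y + 6)(y - 7)
Result: (y - 5)(y + 6)(y - 7)


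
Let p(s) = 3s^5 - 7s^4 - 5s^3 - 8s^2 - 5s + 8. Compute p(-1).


Using direct substitution:
  3 * (-1)^5 = -3
  -7 * (-1)^4 = -7
  -5 * (-1)^3 = 5
  -8 * (-1)^2 = -8
  -5 * (-1)^1 = 5
  constant: 8
Sum = -3 - 7 + 5 - 8 + 5 + 8 = 0


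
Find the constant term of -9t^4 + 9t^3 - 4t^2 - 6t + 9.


Read off the constant term: 9


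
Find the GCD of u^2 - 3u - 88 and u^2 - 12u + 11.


Factor each:
  u^2 - 3u - 88 = (u - 11)(u + 8)
  u^2 - 12u + 11 = (u - 11)(u - 1)
Common monic factor: u - 11


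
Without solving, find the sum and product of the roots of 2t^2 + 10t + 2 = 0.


For at^2+bt+c=0: sum = -b/a, product = c/a.
a=2, b=10, c=2
Sum = -(10)/2 = -5
Product = (2)/2 = 1


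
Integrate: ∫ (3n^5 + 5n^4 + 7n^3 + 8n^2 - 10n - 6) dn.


Reverse power rule on each term:
  ∫ 3n^5 dn = (1/2)n^6
  ∫ 5n^4 dn = n^5
  ∫ 7n^3 dn = (7/4)n^4
  ∫ 8n^2 dn = (8/3)n^3
  ∫ -10n dn = -5n^2
  ∫ -6 dn = -6n
F(n) = (1/2)n^6 + n^5 + (7/4)n^4 + (8/3)n^3 - 5n^2 - 6n + C


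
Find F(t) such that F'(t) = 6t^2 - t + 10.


Reverse power rule on each term:
  ∫ 6t^2 dt = 2t^3
  ∫ -t dt = -(1/2)t^2
  ∫ 10 dt = 10t
F(t) = 2t^3 - (1/2)t^2 + 10t + C


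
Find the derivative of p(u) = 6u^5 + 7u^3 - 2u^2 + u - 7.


Apply the power rule term by term:
  d/du(6u^5) = 30u^4
  d/du(7u^3) = 21u^2
  d/du(-2u^2) = -4u
  d/du(u) = 1
  d/du(-7) = 0
p'(u) = 30u^4 + 21u^2 - 4u + 1


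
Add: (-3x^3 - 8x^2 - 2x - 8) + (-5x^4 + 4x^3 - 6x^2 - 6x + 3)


Align terms by degree and add:
  -3x^3 - 8x^2 - 2x - 8
  -5x^4 + 4x^3 - 6x^2 - 6x + 3
= -5x^4 + x^3 - 14x^2 - 8x - 5


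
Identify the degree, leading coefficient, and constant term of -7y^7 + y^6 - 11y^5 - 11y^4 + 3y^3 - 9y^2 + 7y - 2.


Highest power of y is 7, with coefficient -7. Constant term is -2.
Degree = 7, leading coefficient = -7, constant term = -2


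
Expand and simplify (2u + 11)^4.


Expand (2u + 11)^4 by repeated multiplication:
  (2u + 11)^2 = 4u^2 + 44u + 121
  (2u + 11)^3 = 8u^3 + 132u^2 + 726u + 1331
= 16u^4 + 352u^3 + 2904u^2 + 10648u + 14641


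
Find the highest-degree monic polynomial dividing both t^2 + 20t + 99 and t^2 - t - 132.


Factor each:
  t^2 + 20t + 99 = (t + 11)(t + 9)
  t^2 - t - 132 = (t + 11)(t - 12)
Common monic factor: t + 11


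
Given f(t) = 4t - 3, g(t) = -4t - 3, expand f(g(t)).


Substitute g(t) into f:
f(g(t)) = 4*(-4t - 3) + (-3)
Expand and combine: -16t - 15


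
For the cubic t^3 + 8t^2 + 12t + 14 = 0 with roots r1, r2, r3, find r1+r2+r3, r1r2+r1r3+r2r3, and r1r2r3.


Monic cubic t^3+bt^2+ct+d=0: sum=-b, pairwise sum=c, product=-d.
b=8, c=12, d=14
r1+r2+r3 = -8
r1r2+r1r3+r2r3 = 12
r1r2r3 = -14


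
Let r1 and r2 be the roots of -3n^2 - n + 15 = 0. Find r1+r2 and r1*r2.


For an^2+bn+c=0: sum = -b/a, product = c/a.
a=-3, b=-1, c=15
Sum = -(-1)/-3 = -1/3
Product = (15)/-3 = -5


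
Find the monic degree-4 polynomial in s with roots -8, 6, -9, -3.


p(s) = (s + 8)(s - 6)(s + 9)(s + 3)
Expand: s^4 + 14s^3 + 3s^2 - 522s - 1296


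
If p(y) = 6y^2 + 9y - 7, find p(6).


Using direct substitution:
  6 * (6)^2 = 216
  9 * (6)^1 = 54
  constant: -7
Sum = 216 + 54 - 7 = 263


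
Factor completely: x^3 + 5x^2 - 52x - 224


Try integer roots (divisors of -224). x=-8: p(-8)=0.
Divide out (x + 8): quotient is x^2 - 3x - 28.
Factor the quadratic: (x - 7)(x + 4)
Result: (x + 8)(x - 7)(x + 4)


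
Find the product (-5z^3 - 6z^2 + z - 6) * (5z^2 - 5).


Distribute each term of the first polynomial:
  (-5z^3)(5z^2 - 5) = -25z^5 + 25z^3
  (-6z^2)(5z^2 - 5) = -30z^4 + 30z^2
  (z)(5z^2 - 5) = 5z^3 - 5z
  (-6)(5z^2 - 5) = -30z^2 + 30
Sum: -25z^5 - 30z^4 + 30z^3 - 5z + 30


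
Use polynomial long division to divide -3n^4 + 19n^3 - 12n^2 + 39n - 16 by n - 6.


(-3n^4 + 19n^3 - 12n^2 + 39n - 16) / (n - 6)
Step 1: -3n^3 * (n - 6) = -3n^4 + 18n^3; subtract.
Step 2: n^2 * (n - 6) = n^3 - 6n^2; subtract.
Step 3: -6n * (n - 6) = -6n^2 + 36n; subtract.
Step 4: 3 * (n - 6) = 3n - 18; subtract.
Quotient: -3n^3 + n^2 - 6n + 3, Remainder: 2


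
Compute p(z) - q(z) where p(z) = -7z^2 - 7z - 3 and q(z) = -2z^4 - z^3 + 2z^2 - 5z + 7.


Distribute the minus sign:
  (-7z^2 - 7z - 3)
- (-2z^4 - z^3 + 2z^2 - 5z + 7)
Negate second polynomial: 2z^4 + z^3 - 2z^2 + 5z - 7
Add: 2z^4 + z^3 - 9z^2 - 2z - 10


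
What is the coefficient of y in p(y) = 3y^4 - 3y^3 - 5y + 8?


Read off the coefficient of y: -5


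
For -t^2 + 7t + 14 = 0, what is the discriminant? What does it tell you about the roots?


D = b^2 - 4ac = (7)^2 - 4(-1)(14) = 49 + 56 = 105
Since D > 0: two distinct irrational roots


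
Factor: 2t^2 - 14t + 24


Roots satisfy r1 + r2 = -b/a = 7 and r1*r2 = c/a = 12.
So r1 = 3, r2 = 4.
2t^2 - 14t + 24 = 2(t - r1)(t - r2) = 2(t - 3)(t - 4)


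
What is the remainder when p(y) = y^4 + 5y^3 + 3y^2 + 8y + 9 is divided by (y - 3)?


By the Remainder Theorem, the remainder equals p(3):
  1*(3)^4 = 81
  5*(3)^3 = 135
  3*(3)^2 = 27
  8*(3)^1 = 24
  constant: 9
Sum: 81 + 135 + 27 + 24 + 9 = 276


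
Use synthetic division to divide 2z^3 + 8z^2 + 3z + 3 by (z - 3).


Synthetic division with c = 3. Coefficients: 2, 8, 3, 3
Bring down 2.
  2 * 3 = 6; 6 + 8 = 14
  14 * 3 = 42; 42 + 3 = 45
  45 * 3 = 135; 135 + 3 = 138
Quotient: 2z^2 + 14z + 45, Remainder: 138


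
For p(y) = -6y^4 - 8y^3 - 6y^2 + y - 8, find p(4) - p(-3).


p(4) = -2148
p(-3) = -335
p(4) - p(-3) = -2148 + 335 = -1813


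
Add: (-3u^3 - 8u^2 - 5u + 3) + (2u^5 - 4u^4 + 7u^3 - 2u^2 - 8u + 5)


Align terms by degree and add:
  -3u^3 - 8u^2 - 5u + 3
+ 2u^5 - 4u^4 + 7u^3 - 2u^2 - 8u + 5
= 2u^5 - 4u^4 + 4u^3 - 10u^2 - 13u + 8


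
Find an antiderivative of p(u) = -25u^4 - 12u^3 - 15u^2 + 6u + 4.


Reverse power rule on each term:
  ∫ -25u^4 du = -5u^5
  ∫ -12u^3 du = -3u^4
  ∫ -15u^2 du = -5u^3
  ∫ 6u du = 3u^2
  ∫ 4 du = 4u
F(u) = -5u^5 - 3u^4 - 5u^3 + 3u^2 + 4u + C


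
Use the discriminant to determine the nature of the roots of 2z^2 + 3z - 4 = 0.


D = b^2 - 4ac = (3)^2 - 4(2)(-4) = 9 + 32 = 41
Since D > 0: two distinct irrational roots


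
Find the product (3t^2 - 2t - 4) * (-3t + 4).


Distribute each term of the first polynomial:
  (3t^2)(-3t + 4) = -9t^3 + 12t^2
  (-2t)(-3t + 4) = 6t^2 - 8t
  (-4)(-3t + 4) = 12t - 16
Sum: -9t^3 + 18t^2 + 4t - 16


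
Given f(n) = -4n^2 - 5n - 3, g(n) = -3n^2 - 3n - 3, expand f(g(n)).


Substitute g(n) into f:
f(g(n)) = -4*(-3n^2 - 3n - 3)^2 + (-5)*(-3n^2 - 3n - 3) + (-3)
(-3n^2 - 3n - 3)^2 = 9n^4 + 18n^3 + 27n^2 + 18n + 9
Expand and combine: -36n^4 - 72n^3 - 93n^2 - 57n - 24


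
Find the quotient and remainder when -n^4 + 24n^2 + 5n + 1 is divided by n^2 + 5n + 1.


(-n^4 + 24n^2 + 5n + 1) / (n^2 + 5n + 1)
Step 1: -n^2 * (n^2 + 5n + 1) = -n^4 - 5n^3 - n^2; subtract.
Step 2: 5n * (n^2 + 5n + 1) = 5n^3 + 25n^2 + 5n; subtract.
Step 3: 0 * (n^2 + 5n + 1) = 0; subtract.
Quotient: -n^2 + 5n, Remainder: 1


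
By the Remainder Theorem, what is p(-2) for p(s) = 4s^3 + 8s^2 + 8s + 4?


By the Remainder Theorem, the remainder equals p(-2):
  4*(-2)^3 = -32
  8*(-2)^2 = 32
  8*(-2)^1 = -16
  constant: 4
Sum: -32 + 32 - 16 + 4 = -12


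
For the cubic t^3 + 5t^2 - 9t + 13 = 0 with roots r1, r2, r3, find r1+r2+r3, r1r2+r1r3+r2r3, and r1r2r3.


Monic cubic t^3+bt^2+ct+d=0: sum=-b, pairwise sum=c, product=-d.
b=5, c=-9, d=13
r1+r2+r3 = -5
r1r2+r1r3+r2r3 = -9
r1r2r3 = -13


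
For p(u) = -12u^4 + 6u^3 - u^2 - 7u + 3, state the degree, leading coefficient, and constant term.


Highest power of u is 4, with coefficient -12. Constant term is 3.
Degree = 4, leading coefficient = -12, constant term = 3


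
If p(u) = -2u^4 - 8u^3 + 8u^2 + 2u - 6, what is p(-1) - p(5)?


p(-1) = 6
p(5) = -2046
p(-1) - p(5) = 6 + 2046 = 2052


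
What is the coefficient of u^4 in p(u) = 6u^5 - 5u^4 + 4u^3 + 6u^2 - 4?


Read off the coefficient of u^4: -5


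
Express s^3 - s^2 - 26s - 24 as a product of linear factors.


Try integer roots (divisors of -24). s=6: p(6)=0.
Divide out (s - 6): quotient is s^2 + 5s + 4.
Factor the quadratic: (s + 1)(s + 4)
Result: (s - 6)(s + 1)(s + 4)


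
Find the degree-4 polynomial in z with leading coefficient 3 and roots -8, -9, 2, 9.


p(z) = 3(z + 8)(z + 9)(z - 2)(z - 9)
Expand: 3z^4 + 18z^3 - 291z^2 - 1458z + 3888


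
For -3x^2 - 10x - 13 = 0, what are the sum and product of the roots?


For ax^2+bx+c=0: sum = -b/a, product = c/a.
a=-3, b=-10, c=-13
Sum = -(-10)/-3 = -10/3
Product = (-13)/-3 = 13/3


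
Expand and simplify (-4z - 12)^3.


Expand (-4z - 12)^3 by repeated multiplication:
  (-4z - 12)^2 = 16z^2 + 96z + 144
= -64z^3 - 576z^2 - 1728z - 1728


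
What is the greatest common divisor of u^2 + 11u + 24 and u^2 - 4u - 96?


Factor each:
  u^2 + 11u + 24 = (u + 8)(u + 3)
  u^2 - 4u - 96 = (u + 8)(u - 12)
Common monic factor: u + 8


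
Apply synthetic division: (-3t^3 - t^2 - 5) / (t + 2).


Synthetic division with c = -2. Coefficients: -3, -1, 0, -5
Bring down -3.
  -3 * -2 = 6; 6 - 1 = 5
  5 * -2 = -10; -10 + 0 = -10
  -10 * -2 = 20; 20 - 5 = 15
Quotient: -3t^2 + 5t - 10, Remainder: 15


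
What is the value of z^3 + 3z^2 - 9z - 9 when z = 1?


Using direct substitution:
  1 * (1)^3 = 1
  3 * (1)^2 = 3
  -9 * (1)^1 = -9
  constant: -9
Sum = 1 + 3 - 9 - 9 = -14


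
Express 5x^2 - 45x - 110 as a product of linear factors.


Roots satisfy r1 + r2 = -b/a = 9 and r1*r2 = c/a = -22.
So r1 = -2, r2 = 11.
5x^2 - 45x - 110 = 5(x - r1)(x - r2) = 5(x + 2)(x - 11)


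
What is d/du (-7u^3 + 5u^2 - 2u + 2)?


Apply the power rule term by term:
  d/du(-7u^3) = -21u^2
  d/du(5u^2) = 10u
  d/du(-2u) = -2
  d/du(2) = 0
p'(u) = -21u^2 + 10u - 2


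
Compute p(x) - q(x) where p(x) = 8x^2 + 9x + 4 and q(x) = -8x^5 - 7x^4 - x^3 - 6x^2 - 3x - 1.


Distribute the minus sign:
  (8x^2 + 9x + 4)
- (-8x^5 - 7x^4 - x^3 - 6x^2 - 3x - 1)
Negate second polynomial: 8x^5 + 7x^4 + x^3 + 6x^2 + 3x + 1
Add: 8x^5 + 7x^4 + x^3 + 14x^2 + 12x + 5


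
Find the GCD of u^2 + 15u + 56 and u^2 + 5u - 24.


Factor each:
  u^2 + 15u + 56 = (u + 8)(u + 7)
  u^2 + 5u - 24 = (u + 8)(u - 3)
Common monic factor: u + 8


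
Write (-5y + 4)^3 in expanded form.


Expand (-5y + 4)^3 by repeated multiplication:
  (-5y + 4)^2 = 25y^2 - 40y + 16
= -125y^3 + 300y^2 - 240y + 64


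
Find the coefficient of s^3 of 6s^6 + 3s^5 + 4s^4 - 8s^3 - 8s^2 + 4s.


Read off the coefficient of s^3: -8


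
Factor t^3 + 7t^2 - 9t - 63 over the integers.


Try integer roots (divisors of -63). t=-3: p(-3)=0.
Divide out (t + 3): quotient is t^2 + 4t - 21.
Factor the quadratic: (t - 3)(t + 7)
Result: (t + 3)(t - 3)(t + 7)


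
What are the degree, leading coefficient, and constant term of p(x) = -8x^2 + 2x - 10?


Highest power of x is 2, with coefficient -8. Constant term is -10.
Degree = 2, leading coefficient = -8, constant term = -10


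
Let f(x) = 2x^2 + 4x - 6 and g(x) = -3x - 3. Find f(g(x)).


Substitute g(x) into f:
f(g(x)) = 2*(-3x - 3)^2 + 4*(-3x - 3) + (-6)
(-3x - 3)^2 = 9x^2 + 18x + 9
Expand and combine: 18x^2 + 24x


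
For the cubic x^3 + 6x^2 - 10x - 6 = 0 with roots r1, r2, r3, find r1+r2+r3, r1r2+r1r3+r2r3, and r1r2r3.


Monic cubic x^3+bx^2+cx+d=0: sum=-b, pairwise sum=c, product=-d.
b=6, c=-10, d=-6
r1+r2+r3 = -6
r1r2+r1r3+r2r3 = -10
r1r2r3 = 6


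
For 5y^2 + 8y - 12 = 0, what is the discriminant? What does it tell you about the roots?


D = b^2 - 4ac = (8)^2 - 4(5)(-12) = 64 + 240 = 304
Since D > 0: two distinct irrational roots


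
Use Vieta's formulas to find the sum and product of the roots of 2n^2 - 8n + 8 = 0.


For an^2+bn+c=0: sum = -b/a, product = c/a.
a=2, b=-8, c=8
Sum = -(-8)/2 = 4
Product = (8)/2 = 4


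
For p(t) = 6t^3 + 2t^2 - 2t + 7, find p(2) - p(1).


p(2) = 59
p(1) = 13
p(2) - p(1) = 59 - 13 = 46


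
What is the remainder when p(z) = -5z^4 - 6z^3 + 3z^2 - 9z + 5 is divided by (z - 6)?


By the Remainder Theorem, the remainder equals p(6):
  -5*(6)^4 = -6480
  -6*(6)^3 = -1296
  3*(6)^2 = 108
  -9*(6)^1 = -54
  constant: 5
Sum: -6480 - 1296 + 108 - 54 + 5 = -7717


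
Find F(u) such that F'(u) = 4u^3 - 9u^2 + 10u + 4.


Reverse power rule on each term:
  ∫ 4u^3 du = u^4
  ∫ -9u^2 du = -3u^3
  ∫ 10u du = 5u^2
  ∫ 4 du = 4u
F(u) = u^4 - 3u^3 + 5u^2 + 4u + C


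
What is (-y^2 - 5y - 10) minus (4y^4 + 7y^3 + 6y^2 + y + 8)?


Distribute the minus sign:
  (-y^2 - 5y - 10)
- (4y^4 + 7y^3 + 6y^2 + y + 8)
Negate second polynomial: -4y^4 - 7y^3 - 6y^2 - y - 8
Add: -4y^4 - 7y^3 - 7y^2 - 6y - 18


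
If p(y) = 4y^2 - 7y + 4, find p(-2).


Using direct substitution:
  4 * (-2)^2 = 16
  -7 * (-2)^1 = 14
  constant: 4
Sum = 16 + 14 + 4 = 34


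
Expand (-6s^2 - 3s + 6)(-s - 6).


Distribute each term of the first polynomial:
  (-6s^2)(-s - 6) = 6s^3 + 36s^2
  (-3s)(-s - 6) = 3s^2 + 18s
  (6)(-s - 6) = -6s - 36
Sum: 6s^3 + 39s^2 + 12s - 36


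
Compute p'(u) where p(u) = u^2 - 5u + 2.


Apply the power rule term by term:
  d/du(u^2) = 2u
  d/du(-5u) = -5
  d/du(2) = 0
p'(u) = 2u - 5


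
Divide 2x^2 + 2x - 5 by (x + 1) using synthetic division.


Synthetic division with c = -1. Coefficients: 2, 2, -5
Bring down 2.
  2 * -1 = -2; -2 + 2 = 0
  0 * -1 = 0; 0 - 5 = -5
Quotient: 2x, Remainder: -5
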